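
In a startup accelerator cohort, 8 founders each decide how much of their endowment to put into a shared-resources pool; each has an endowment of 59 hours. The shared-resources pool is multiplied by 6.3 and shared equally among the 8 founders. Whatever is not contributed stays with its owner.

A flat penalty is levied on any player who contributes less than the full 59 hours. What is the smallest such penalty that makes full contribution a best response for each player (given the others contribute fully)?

12.54 hours

Given the others contribute fully, the best deviation is to contribute 0 (any partial contribution still incurs the fine and gives up units whose private return 0.7875 is below 1).
Deviating from 59 to 0 saves 59 hours but forfeits the deviator's share of the drop in the shared-resources pool: 6.3/8 × 59 = 46.46.
So the deviation gain is 59 − 46.46 = 12.54, and the fine must be at least 12.54 hours to wipe it out.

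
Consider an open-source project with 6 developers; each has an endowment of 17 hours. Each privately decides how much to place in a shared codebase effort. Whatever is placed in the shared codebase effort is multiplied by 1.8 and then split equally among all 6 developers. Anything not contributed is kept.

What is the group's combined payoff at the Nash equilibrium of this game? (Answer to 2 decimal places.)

102.00 hours

Each contributed unit returns 1.8/6 = 0.3000 to its contributor — below 1 — so contributing 0 is dominant for every player. At the Nash equilibrium everyone keeps their 17, and the group total is 6 × 17 = 102.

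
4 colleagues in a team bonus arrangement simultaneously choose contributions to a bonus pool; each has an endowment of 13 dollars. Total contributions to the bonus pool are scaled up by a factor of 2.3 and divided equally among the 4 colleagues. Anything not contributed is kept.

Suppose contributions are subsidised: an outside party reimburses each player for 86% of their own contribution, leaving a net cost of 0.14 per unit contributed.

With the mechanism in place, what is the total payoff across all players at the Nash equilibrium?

The effective private return per unit is now (2.3/4) / 0.14 = 4.1071 > 1, so every player's dominant strategy flips to full contribution.
So the Nash equilibrium is full contribution by all 4; the group earns 4 × (13 × 0.86 + 2.3 × 13) = 164.32.

164.32 dollars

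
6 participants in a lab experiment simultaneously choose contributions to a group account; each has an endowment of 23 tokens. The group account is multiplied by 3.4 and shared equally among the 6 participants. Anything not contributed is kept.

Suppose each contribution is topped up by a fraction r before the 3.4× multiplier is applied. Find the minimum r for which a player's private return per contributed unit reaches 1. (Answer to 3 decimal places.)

0.765

With matching at rate r, one contributed unit becomes (1 + r) in the group account and returns 3.4 × (1 + r) / 6 to the contributor.
Setting this equal to 1: 1 + r = 6/3.4 = 1.7647.
So the minimum matching rate is r = 1.7647 − 1 = 0.765.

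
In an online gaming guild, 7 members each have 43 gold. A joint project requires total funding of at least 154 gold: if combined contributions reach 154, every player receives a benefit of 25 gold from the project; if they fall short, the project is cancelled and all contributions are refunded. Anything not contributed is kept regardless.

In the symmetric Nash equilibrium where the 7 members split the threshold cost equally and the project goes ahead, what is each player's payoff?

46 gold

Equal share of the threshold: 154/7 = 22.
At this profile no one gains by cutting their contribution: any cut drops the total below 154, the project is cancelled, contributions are refunded, and the deviator ends with 43, which is less than 43 − 22 + 25 = 46. Contributing more than 22 just wastes the excess. So contributing exactly 22 is a best response.
Each player's payoff: 43 − 22 + 25 = 46.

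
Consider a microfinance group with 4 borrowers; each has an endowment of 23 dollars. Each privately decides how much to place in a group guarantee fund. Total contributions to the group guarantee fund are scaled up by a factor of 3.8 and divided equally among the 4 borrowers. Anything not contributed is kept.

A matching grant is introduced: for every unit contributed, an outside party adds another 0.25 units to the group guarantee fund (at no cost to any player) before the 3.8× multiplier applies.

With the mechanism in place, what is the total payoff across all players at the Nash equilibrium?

Under the mechanism each unit contributed yields 3.8 × 1.25 / 4 = 1.1875 back to its contributor per unit of net cost, which exceeds 1, making full contribution the dominant choice for everyone.
So the Nash equilibrium is full contribution by all 4; the group earns 3.8 × 1.25 × 92 = 437.00.

437.00 dollars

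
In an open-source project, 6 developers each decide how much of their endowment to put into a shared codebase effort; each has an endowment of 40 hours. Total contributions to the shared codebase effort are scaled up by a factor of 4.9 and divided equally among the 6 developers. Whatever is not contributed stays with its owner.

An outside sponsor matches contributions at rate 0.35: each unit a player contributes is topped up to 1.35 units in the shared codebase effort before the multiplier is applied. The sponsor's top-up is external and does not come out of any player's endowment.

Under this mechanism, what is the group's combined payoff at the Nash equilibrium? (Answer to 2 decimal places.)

Under the mechanism each unit contributed yields 4.9 × 1.35 / 6 = 1.1025 back to its contributor per unit of net cost, which exceeds 1, making full contribution the dominant choice for everyone.
At the Nash equilibrium everyone contributes 40. Group total payoff = 4.9 × 1.35 × 240 = 1587.60.

1587.60 hours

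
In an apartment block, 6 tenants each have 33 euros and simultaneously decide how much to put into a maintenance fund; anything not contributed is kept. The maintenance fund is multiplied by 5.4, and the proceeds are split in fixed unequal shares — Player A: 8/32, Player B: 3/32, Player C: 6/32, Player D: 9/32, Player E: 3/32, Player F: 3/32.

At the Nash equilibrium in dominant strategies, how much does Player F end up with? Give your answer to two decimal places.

83.12 euros

A player with share s gets back 5.4·s per unit contributed, so full contribution is dominant for anyone with s > 1/5.4 = 0.1852 and zero contribution is dominant for anyone below.
Player A, Player C and Player D are above the threshold, contributing 33 each; the remaining 3 contribute 0. Total contributed: 99.
Player F keeps 33 and receives 5.4 × 99 × 3/32 = 50.12 from the maintenance fund, for a payoff of 83.12.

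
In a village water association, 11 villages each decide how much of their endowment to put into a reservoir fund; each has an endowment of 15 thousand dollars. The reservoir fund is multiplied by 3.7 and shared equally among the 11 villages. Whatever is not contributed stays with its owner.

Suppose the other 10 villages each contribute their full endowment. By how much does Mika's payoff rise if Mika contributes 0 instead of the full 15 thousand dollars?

9.95 thousand dollars

Switching from a contribution of 15 to 0 lets Mika keep an extra 15 thousand dollars, but lowers the reservoir fund by 15, which costs Mika their own share of that drop: 3.7/11 × 15 = 5.05.
Net gain = 15 − 5.05 = 9.95. The private return per contributed unit (0.3364) is below 1, so free-riding is indeed the best response regardless of what the others do.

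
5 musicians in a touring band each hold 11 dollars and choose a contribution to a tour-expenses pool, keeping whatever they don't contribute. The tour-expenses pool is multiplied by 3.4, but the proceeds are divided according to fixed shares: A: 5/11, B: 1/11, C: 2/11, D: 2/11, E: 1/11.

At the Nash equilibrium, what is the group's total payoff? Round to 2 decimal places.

Player j's private return per contributed unit is 3.4 × (j's share). Contributing is weakly dominant for j when that share is at least 1/3.4 = 0.2941, and contributing 0 is dominant otherwise.
A alone (share 5/11) is above the threshold, contributing 11; the remaining 4 contribute 0. Total contributed: 11.
The tour-expenses pool pays out 3.4 × 11 = 37.40 in total (split across the unequal shares, but the aggregate is all that matters for the group sum).
The 4 free-riders keep 11 each, adding 44. Group total = 44 + 37.40 = 81.40.

81.40 dollars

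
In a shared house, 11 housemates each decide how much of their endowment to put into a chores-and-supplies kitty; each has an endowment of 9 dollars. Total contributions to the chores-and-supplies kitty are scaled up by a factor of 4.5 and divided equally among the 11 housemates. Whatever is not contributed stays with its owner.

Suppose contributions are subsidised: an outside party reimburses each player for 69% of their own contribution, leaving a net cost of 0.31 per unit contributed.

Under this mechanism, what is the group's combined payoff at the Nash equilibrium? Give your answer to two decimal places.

Under the mechanism each unit contributed yields (4.5/11) / 0.31 = 1.3196 back to its contributor per unit of net cost, which exceeds 1, making full contribution the dominant choice for everyone.
At the Nash equilibrium everyone contributes 9. Group total payoff = 11 × (9 × 0.69 + 4.5 × 9) = 513.81.

513.81 dollars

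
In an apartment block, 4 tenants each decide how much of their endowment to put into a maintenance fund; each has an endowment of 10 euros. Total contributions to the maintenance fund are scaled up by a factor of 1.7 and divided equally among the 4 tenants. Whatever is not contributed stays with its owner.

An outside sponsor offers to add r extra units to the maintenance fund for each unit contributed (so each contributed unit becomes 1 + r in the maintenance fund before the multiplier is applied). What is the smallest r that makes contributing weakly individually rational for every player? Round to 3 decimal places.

With matching at rate r, one contributed unit becomes (1 + r) in the maintenance fund and returns 1.7 × (1 + r) / 4 to the contributor.
Setting this equal to 1: 1 + r = 4/1.7 = 2.3529.
So the minimum matching rate is r = 2.3529 − 1 = 1.353.

1.353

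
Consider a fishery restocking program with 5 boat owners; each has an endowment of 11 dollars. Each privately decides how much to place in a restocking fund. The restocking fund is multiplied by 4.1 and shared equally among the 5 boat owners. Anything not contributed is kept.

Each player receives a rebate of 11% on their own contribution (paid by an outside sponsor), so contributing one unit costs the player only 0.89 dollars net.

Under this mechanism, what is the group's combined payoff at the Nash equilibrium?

55.00 dollars

With the mechanism, a contributed unit returns (4.1/5) / 0.89 = 0.9213 per unit of net cost — still below 1 — so contributing 0 remains dominant for every player.
At the Nash equilibrium no one contributes; group total payoff = 5 × 11 = 55.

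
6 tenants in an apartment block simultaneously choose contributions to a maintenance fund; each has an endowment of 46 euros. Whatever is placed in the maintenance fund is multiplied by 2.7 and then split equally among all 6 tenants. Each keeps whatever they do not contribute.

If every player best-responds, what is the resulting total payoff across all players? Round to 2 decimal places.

Each contributed unit returns 2.7/6 = 0.4500 to its contributor — below 1 — so contributing 0 is dominant for every player. At the Nash equilibrium everyone keeps their 46, and the group total is 6 × 46 = 276.

276.00 euros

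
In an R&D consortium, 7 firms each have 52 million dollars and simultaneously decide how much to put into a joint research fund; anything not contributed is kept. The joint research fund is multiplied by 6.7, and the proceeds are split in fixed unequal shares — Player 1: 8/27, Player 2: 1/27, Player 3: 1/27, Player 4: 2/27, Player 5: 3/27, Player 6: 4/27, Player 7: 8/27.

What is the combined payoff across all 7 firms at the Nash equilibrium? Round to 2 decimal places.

A player with share s gets back 6.7·s per unit contributed, so full contribution is dominant for anyone with s > 1/6.7 = 0.1493 and zero contribution is dominant for anyone below.
Player 1 and Player 7 are above the threshold, contributing 52 each; the remaining 5 contribute 0. Total contributed: 104.
The joint research fund pays out 6.7 × 104 = 696.80 in total (split across the unequal shares, but the aggregate is all that matters for the group sum).
The 5 free-riders keep 52 each, adding 260. Group total = 260 + 696.80 = 956.80.

956.80 million dollars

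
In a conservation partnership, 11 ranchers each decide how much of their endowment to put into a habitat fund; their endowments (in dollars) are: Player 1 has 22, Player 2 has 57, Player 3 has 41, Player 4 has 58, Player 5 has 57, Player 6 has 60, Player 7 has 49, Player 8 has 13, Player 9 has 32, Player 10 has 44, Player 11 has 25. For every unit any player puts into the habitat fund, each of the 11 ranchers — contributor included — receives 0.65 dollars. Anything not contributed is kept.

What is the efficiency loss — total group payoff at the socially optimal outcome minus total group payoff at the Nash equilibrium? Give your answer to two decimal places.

The private return per contributed unit is 0.65 < 1 for everyone, so the Nash equilibrium is zero contribution and the group total is Σ E_j = 22 + 57 + 41 + 58 + 57 + 60 + 49 + 13 + 32 + 44 + 25 = 458.
Each contributed unit returns 7.150 to the group, so the social optimum is full contribution by everyone: group total = 7.150 × 458 = 3274.70.
Efficiency loss = (7.150 − 1) × 458 = 2816.70.

2816.70 dollars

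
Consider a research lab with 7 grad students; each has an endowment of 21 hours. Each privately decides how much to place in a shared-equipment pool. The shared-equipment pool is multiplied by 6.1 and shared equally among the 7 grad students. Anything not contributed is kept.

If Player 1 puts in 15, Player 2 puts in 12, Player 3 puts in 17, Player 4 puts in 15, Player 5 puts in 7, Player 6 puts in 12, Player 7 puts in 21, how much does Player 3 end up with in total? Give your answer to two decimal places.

90.27 hours

Total contributed: 15 + 12 + 17 + 15 + 7 + 12 + 21 = 99.
Each receives 6.1 × 99 / 7 = 86.27 from the shared-equipment pool.
Player 3 keeps 21 − 17 = 4, so Player 3's payoff is 4 + 86.27 = 90.27.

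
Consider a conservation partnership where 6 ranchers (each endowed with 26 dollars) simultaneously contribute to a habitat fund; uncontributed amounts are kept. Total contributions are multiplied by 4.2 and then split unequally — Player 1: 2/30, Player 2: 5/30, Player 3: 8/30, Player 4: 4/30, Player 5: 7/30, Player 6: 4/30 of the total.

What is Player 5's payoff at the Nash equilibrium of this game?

51.48 dollars

For player j, contributing a unit is worthwhile iff 4.2 × (j's share) ≥ 1, i.e. iff j's share is at least 0.2381.
The only share above 0.2381 is Player 3's 8/30, contributing 26; the remaining 5 contribute 0. Total contributed: 26.
Player 5 keeps 26 and receives 4.2 × 26 × 7/30 = 25.48 from the habitat fund, for a payoff of 51.48.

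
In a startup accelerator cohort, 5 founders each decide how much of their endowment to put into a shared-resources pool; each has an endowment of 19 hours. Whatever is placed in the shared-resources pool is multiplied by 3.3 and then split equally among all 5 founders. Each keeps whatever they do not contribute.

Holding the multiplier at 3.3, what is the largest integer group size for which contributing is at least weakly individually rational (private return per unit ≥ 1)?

Private return per unit is 3.3/(group size), which is ≥ 1 whenever the group size is ≤ 3.3.
The largest such integer is 3.

3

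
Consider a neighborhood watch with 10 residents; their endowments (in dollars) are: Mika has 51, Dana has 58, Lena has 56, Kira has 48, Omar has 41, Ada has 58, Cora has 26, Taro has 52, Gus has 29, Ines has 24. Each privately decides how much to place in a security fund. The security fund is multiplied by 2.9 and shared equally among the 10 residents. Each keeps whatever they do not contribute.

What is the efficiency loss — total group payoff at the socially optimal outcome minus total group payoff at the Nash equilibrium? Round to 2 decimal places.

The private return per contributed unit is 2.9/10 = 0.2900 < 1 for every player regardless of endowment, so the Nash equilibrium is zero contribution and the group total is Σ E_j = 51 + 58 + 56 + 48 + 41 + 58 + 26 + 52 + 29 + 24 = 443.
Each contributed unit returns 2.900 to the group, so the social optimum is full contribution by everyone: group total = 2.900 × 443 = 1284.70.
Efficiency loss = (2.900 − 1) × 443 = 841.70.

841.70 dollars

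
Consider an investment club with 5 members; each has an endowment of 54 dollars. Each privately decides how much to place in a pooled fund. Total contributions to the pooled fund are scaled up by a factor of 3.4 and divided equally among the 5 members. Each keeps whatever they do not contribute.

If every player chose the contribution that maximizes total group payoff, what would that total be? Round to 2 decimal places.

Each contributed unit returns 3.400 to the group as a whole (0.6800 to each of 5 players), which exceeds 1, so the social optimum is full contribution: group total = 3.400 × 270 = 918.00.

918.00 dollars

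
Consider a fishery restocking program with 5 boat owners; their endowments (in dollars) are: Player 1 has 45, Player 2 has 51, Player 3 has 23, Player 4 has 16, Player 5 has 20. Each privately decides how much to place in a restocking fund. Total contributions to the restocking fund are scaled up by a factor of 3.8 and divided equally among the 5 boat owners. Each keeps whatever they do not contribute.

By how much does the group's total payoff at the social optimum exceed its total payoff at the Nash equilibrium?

434.00 dollars

The private return per contributed unit is 3.8/5 = 0.7600 < 1 for every player regardless of endowment, so the Nash equilibrium is zero contribution and the group total is Σ E_j = 45 + 51 + 23 + 16 + 20 = 155.
Each contributed unit returns 3.800 to the group, so the social optimum is full contribution by everyone: group total = 3.800 × 155 = 589.00.
Efficiency loss = (3.800 − 1) × 155 = 434.00.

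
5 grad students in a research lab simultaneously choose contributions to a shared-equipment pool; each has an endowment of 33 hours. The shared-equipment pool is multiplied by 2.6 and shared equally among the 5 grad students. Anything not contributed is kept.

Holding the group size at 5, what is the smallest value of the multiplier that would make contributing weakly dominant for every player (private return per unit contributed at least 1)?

5

A contributed unit returns (multiplier)/5 to its contributor.
This reaches 1 exactly when the multiplier is 5.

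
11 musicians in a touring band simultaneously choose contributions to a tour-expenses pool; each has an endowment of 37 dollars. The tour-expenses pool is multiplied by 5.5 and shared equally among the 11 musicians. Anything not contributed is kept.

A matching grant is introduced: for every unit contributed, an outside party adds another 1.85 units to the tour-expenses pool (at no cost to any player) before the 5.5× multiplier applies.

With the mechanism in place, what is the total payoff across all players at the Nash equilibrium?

The effective private return per unit is now 5.5 × 2.85 / 11 = 1.4250 > 1, so every player's dominant strategy flips to full contribution.
So the Nash equilibrium is full contribution by all 11; the group earns 5.5 × 2.85 × 407 = 6379.73.

6379.73 dollars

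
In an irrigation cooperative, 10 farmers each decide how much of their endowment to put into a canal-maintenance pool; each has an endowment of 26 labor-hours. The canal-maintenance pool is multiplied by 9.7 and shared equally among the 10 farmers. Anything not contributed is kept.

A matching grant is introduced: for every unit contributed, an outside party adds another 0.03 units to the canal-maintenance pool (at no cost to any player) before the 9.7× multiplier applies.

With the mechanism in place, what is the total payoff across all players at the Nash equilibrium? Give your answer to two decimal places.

260.00 labor-hours

The effective private return is 9.7 × 1.03 / 10 = 0.9991, which is still under 1, so the mechanism doesn't change anyone's dominant strategy: zero contribution.
At the Nash equilibrium no one contributes; group total payoff = 10 × 26 = 260.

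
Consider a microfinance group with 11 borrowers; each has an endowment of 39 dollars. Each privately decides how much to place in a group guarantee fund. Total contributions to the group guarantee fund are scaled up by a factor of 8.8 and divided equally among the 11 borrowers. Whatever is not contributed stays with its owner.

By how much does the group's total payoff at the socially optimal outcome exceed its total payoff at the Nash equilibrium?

Each contributed unit returns 8.8/11 = 0.8000 to its contributor — below 1 — so contributing 0 is dominant for every player. At the Nash equilibrium everyone keeps their 39, and the group total is 11 × 39 = 429.
Each contributed unit returns 8.800 to the group as a whole (0.8000 to each of 11 players), which exceeds 1, so the social optimum is full contribution: group total = 8.800 × 429 = 3775.20.
Efficiency loss = 3775.20 − 429 = 3346.20.

3346.20 dollars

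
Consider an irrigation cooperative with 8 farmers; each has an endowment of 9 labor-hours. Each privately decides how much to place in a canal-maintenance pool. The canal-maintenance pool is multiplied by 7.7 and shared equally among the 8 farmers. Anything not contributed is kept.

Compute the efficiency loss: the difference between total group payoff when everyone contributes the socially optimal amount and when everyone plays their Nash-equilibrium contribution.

482.40 labor-hours

Each contributed unit returns 7.7/8 = 0.9625 to its contributor — below 1 — so contributing 0 is dominant for every player. At the Nash equilibrium everyone keeps their 9, and the group total is 8 × 9 = 72.
Each contributed unit returns 7.700 to the group as a whole (0.9625 to each of 8 players), which exceeds 1, so the social optimum is full contribution: group total = 7.700 × 72 = 554.40.
Efficiency loss = 554.40 − 72 = 482.40.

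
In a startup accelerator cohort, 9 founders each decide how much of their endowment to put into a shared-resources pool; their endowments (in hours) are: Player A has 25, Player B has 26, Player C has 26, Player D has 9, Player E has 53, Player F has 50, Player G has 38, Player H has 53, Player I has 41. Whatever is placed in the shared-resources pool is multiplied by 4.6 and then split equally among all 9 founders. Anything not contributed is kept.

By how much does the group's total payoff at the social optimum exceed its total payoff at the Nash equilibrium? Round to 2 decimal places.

The private return per contributed unit is 4.6/9 = 0.5111 < 1 for every player regardless of endowment, so the Nash equilibrium is zero contribution and the group total is Σ E_j = 25 + 26 + 26 + 9 + 53 + 50 + 38 + 53 + 41 = 321.
Each contributed unit returns 4.600 to the group, so the social optimum is full contribution by everyone: group total = 4.600 × 321 = 1476.60.
Efficiency loss = (4.600 − 1) × 321 = 1155.60.

1155.60 hours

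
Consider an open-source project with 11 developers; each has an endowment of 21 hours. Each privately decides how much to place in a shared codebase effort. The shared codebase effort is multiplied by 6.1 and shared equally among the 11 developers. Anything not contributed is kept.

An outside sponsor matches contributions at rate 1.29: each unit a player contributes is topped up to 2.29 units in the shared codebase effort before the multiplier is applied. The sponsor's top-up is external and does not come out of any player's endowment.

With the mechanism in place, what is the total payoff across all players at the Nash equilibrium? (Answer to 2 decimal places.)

With the mechanism, a contributed unit returns 6.1 × 2.29 / 11 = 1.2699 per unit of net cost to the contributor — now above 1 — so contributing fully is weakly dominant for every player.
At the Nash equilibrium everyone contributes 21. Group total payoff = 6.1 × 2.29 × 231 = 3226.84.

3226.84 hours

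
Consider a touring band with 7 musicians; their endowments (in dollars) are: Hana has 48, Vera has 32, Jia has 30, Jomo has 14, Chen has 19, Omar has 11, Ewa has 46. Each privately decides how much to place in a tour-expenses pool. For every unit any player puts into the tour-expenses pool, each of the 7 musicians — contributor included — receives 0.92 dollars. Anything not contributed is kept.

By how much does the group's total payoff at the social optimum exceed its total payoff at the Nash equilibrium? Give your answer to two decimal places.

The private return per contributed unit is 0.92 < 1 for everyone, so the Nash equilibrium is zero contribution and the group total is Σ E_j = 48 + 32 + 30 + 14 + 19 + 11 + 46 = 200.
Each contributed unit returns 6.440 to the group, so the social optimum is full contribution by everyone: group total = 6.440 × 200 = 1288.00.
Efficiency loss = (6.440 − 1) × 200 = 1088.00.

1088.00 dollars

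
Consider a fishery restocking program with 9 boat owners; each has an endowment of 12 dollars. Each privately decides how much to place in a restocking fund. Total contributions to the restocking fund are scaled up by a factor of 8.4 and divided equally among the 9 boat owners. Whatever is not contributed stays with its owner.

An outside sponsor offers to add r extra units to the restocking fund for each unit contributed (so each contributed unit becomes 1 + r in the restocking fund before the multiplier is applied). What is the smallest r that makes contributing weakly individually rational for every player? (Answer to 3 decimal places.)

With matching at rate r, one contributed unit becomes (1 + r) in the restocking fund and returns 8.4 × (1 + r) / 9 to the contributor.
Setting this equal to 1: 1 + r = 9/8.4 = 1.0714.
So the minimum matching rate is r = 1.0714 − 1 = 0.071.

0.071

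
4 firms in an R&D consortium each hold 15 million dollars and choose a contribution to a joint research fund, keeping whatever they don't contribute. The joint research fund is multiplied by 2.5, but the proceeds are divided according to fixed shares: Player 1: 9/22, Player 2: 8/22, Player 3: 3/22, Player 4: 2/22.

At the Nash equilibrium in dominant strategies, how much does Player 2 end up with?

28.64 million dollars

For player j, contributing a unit is worthwhile iff 2.5 × (j's share) ≥ 1, i.e. iff j's share is at least 0.4000.
The only share above 0.4000 is Player 1's 9/22, contributing 15; the remaining 3 contribute 0. Total contributed: 15.
Player 2 keeps 15 and receives 2.5 × 15 × 8/22 = 13.64 from the joint research fund, for a payoff of 28.64.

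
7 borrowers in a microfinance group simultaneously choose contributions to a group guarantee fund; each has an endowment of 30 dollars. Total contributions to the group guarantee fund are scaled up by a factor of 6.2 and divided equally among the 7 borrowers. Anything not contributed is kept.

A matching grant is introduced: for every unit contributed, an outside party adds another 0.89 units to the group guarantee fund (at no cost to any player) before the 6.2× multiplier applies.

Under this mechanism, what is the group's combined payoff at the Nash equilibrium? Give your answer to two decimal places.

The effective private return per unit is now 6.2 × 1.89 / 7 = 1.6740 > 1, so every player's dominant strategy flips to full contribution.
So the Nash equilibrium is full contribution by all 7; the group earns 6.2 × 1.89 × 210 = 2460.78.

2460.78 dollars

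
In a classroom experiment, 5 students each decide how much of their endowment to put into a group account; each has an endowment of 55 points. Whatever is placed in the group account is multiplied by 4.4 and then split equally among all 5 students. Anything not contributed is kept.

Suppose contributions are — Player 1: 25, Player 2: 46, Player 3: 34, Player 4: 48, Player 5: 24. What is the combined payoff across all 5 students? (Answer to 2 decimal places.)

876.80 points

Total contributed: 25 + 46 + 34 + 48 + 24 = 177; total kept: 5 × 55 − 177 = 98.
The group account pays out 4.4 × 177 = 778.80 in aggregate.
Group total = 98 + 778.80 = 876.80.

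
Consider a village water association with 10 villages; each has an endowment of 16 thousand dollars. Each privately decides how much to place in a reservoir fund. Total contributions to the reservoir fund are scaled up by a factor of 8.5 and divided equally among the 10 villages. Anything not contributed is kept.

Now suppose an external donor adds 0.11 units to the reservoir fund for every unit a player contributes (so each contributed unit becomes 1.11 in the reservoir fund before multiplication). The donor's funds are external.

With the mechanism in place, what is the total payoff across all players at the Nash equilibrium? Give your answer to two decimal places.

160.00 thousand dollars

The effective private return is 8.5 × 1.11 / 10 = 0.9435, which is still under 1, so the mechanism doesn't change anyone's dominant strategy: zero contribution.
Everyone keeps their endowment and the group total is 10 × 16 = 160.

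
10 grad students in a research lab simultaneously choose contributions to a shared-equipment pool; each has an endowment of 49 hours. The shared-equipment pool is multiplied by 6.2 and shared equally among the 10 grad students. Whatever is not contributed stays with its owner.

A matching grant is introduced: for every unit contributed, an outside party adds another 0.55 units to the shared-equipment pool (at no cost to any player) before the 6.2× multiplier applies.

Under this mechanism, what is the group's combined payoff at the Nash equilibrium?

490.00 hours

Even with the mechanism, each unit contributed returns only 6.2 × 1.55 / 10 = 0.9610 per unit of net cost, so contributing nothing is still dominant.
At the Nash equilibrium no one contributes; group total payoff = 10 × 49 = 490.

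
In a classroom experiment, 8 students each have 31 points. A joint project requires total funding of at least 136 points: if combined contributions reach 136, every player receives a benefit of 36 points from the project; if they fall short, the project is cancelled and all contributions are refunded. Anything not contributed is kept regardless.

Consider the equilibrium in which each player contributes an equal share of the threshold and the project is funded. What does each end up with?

50 points

Equal share of the threshold: 136/8 = 17.
At this profile no one gains by cutting their contribution: any cut drops the total below 136, the project is cancelled, contributions are refunded, and the deviator ends with 31, which is less than 31 − 17 + 36 = 50. Contributing more than 17 just wastes the excess. So contributing exactly 17 is a best response.
Each player's payoff: 31 − 17 + 36 = 50.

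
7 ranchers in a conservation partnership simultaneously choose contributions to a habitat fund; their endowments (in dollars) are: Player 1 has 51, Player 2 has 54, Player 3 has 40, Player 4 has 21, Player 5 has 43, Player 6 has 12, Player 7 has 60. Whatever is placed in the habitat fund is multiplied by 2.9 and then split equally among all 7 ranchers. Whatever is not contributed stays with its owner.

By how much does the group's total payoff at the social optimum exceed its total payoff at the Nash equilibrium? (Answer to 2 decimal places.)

The private return per contributed unit is 2.9/7 = 0.4143 < 1 for every player regardless of endowment, so the Nash equilibrium is zero contribution and the group total is Σ E_j = 51 + 54 + 40 + 21 + 43 + 12 + 60 = 281.
Each contributed unit returns 2.900 to the group, so the social optimum is full contribution by everyone: group total = 2.900 × 281 = 814.90.
Efficiency loss = (2.900 − 1) × 281 = 533.90.

533.90 dollars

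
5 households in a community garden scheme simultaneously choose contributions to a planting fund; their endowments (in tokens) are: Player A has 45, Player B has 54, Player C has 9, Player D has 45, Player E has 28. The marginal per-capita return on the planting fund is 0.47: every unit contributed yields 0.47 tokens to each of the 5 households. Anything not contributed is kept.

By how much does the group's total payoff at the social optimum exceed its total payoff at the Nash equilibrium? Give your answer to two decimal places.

The private return per contributed unit is 0.47 < 1 for everyone, so the Nash equilibrium is zero contribution and the group total is Σ E_j = 45 + 54 + 9 + 45 + 28 = 181.
Each contributed unit returns 2.350 to the group, so the social optimum is full contribution by everyone: group total = 2.350 × 181 = 425.35.
Efficiency loss = (2.350 − 1) × 181 = 244.35.

244.35 tokens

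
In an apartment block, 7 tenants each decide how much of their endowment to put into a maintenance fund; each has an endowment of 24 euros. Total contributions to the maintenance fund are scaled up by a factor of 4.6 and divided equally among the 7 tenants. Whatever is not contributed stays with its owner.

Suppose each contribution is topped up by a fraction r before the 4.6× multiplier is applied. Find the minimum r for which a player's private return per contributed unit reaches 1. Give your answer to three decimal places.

With matching at rate r, one contributed unit becomes (1 + r) in the maintenance fund and returns 4.6 × (1 + r) / 7 to the contributor.
Setting this equal to 1: 1 + r = 7/4.6 = 1.5217.
So the minimum matching rate is r = 1.5217 − 1 = 0.522.

0.522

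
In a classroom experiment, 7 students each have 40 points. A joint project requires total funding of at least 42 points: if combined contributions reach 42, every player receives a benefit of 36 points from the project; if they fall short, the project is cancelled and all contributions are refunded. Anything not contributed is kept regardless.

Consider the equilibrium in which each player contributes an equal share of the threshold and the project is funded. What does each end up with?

Equal share of the threshold: 42/7 = 6.
At this profile no one gains by cutting their contribution: any cut drops the total below 42, the project is cancelled, contributions are refunded, and the deviator ends with 40, which is less than 40 − 6 + 36 = 70. Contributing more than 6 just wastes the excess. So contributing exactly 6 is a best response.
Each player's payoff: 40 − 6 + 36 = 70.

70 points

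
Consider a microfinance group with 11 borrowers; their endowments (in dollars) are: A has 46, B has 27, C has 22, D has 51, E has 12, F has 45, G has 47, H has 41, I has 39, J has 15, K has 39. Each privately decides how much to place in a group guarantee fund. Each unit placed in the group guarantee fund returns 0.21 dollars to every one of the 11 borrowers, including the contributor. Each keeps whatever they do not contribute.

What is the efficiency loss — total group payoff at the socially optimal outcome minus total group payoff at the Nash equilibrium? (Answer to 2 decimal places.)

The private return per contributed unit is 0.21 < 1 for everyone, so the Nash equilibrium is zero contribution and the group total is Σ E_j = 46 + 27 + 22 + 51 + 12 + 45 + 47 + 41 + 39 + 15 + 39 = 384.
Each contributed unit returns 2.310 to the group, so the social optimum is full contribution by everyone: group total = 2.310 × 384 = 887.04.
Efficiency loss = (2.310 − 1) × 384 = 503.04.

503.04 dollars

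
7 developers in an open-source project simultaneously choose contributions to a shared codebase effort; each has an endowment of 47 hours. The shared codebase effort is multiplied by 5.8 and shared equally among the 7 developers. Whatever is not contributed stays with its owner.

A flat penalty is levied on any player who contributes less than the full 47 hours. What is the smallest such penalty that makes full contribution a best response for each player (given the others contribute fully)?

8.06 hours

Given the others contribute fully, the best deviation is to contribute 0 (any partial contribution still incurs the fine and gives up units whose private return 0.8286 is below 1).
Deviating from 47 to 0 saves 47 hours but forfeits the deviator's share of the drop in the shared codebase effort: 5.8/7 × 47 = 38.94.
So the deviation gain is 47 − 38.94 = 8.06, and the fine must be at least 8.06 hours to wipe it out.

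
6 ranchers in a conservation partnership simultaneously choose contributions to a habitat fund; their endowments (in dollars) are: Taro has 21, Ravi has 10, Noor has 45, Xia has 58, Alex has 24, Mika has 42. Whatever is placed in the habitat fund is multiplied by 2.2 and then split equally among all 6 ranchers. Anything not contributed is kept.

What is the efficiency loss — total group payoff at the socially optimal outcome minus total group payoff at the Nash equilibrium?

240.00 dollars

The private return per contributed unit is 2.2/6 = 0.3667 < 1 for every player regardless of endowment, so the Nash equilibrium is zero contribution and the group total is Σ E_j = 21 + 10 + 45 + 58 + 24 + 42 = 200.
Each contributed unit returns 2.200 to the group, so the social optimum is full contribution by everyone: group total = 2.200 × 200 = 440.00.
Efficiency loss = (2.200 − 1) × 200 = 240.00.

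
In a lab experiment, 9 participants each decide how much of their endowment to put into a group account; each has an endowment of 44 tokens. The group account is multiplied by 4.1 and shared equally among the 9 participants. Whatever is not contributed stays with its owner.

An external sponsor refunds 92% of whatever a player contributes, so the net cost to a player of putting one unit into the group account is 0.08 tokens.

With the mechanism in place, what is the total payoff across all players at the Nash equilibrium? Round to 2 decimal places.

1987.92 tokens

The effective private return per unit is now (4.1/9) / 0.08 = 5.6944 > 1, so every player's dominant strategy flips to full contribution.
At the Nash equilibrium everyone contributes 44. Group total payoff = 9 × (44 × 0.92 + 4.1 × 44) = 1987.92.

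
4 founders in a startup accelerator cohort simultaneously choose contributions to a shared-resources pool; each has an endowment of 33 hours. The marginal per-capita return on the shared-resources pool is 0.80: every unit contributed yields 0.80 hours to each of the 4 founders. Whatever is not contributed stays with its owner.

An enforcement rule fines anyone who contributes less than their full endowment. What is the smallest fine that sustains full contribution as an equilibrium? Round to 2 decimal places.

Given the others contribute fully, the best deviation is to contribute 0 (any partial contribution still incurs the fine and gives up units whose private return 0.80 is below 1).
Deviating from 33 to 0 saves 33 hours but forfeits the deviator's share of the drop in the shared-resources pool: 0.80 × 33 = 26.40.
So the deviation gain is 33 − 26.40 = 6.60, and the fine must be at least 6.60 hours to wipe it out.

6.60 hours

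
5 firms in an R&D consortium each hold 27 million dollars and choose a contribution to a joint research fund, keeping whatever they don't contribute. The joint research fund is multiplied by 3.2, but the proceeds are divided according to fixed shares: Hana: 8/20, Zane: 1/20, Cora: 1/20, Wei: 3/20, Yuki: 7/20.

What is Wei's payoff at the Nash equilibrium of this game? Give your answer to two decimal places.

52.92 million dollars

Each unit j contributes comes back to j as 3.2 × (j's share), so j prefers to contribute only if that share exceeds 1/3.2 = 0.3125; otherwise keeping the unit dominates.
Hana and Yuki are above the threshold, contributing 27 each; the remaining 3 contribute 0. Total contributed: 54.
Wei keeps 27 and receives 3.2 × 54 × 3/20 = 25.92 from the joint research fund, for a payoff of 52.92.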